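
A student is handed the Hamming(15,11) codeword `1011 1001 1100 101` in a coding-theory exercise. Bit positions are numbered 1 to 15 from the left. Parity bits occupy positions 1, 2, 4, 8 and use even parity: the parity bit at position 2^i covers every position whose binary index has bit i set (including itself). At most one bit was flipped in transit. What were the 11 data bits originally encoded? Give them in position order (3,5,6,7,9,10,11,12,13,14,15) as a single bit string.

11001000101

s1: b1⊕b3⊕b5⊕b7⊕b9⊕b11⊕b13⊕b15 = 1⊕1⊕1⊕0⊕1⊕0⊕1⊕1 = 0
s2: b2⊕b3⊕b6⊕b7⊕b10⊕b11⊕b14⊕b15 = 0⊕1⊕0⊕0⊕1⊕0⊕0⊕1 = 1
s4: b4⊕b5⊕b6⊕b7⊕b12⊕b13⊕b14⊕b15 = 1⊕1⊕0⊕0⊕0⊕1⊕0⊕1 = 0
s8: b8⊕b9⊕b10⊕b11⊕b12⊕b13⊕b14⊕b15 = 1⊕1⊕1⊕0⊕0⊕1⊕0⊕1 = 1
Syndrome (s8...s1) = 1010 → position 10.
Flip bit 10: corrected codeword = 101110011000101
Data bits at positions 3,5,6,7,9,10,11,12,13,14,15: 11001000101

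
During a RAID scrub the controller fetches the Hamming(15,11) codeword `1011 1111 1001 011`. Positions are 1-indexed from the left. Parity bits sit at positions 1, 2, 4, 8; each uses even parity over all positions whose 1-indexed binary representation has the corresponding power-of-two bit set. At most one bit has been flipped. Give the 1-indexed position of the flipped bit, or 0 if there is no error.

s1: b1⊕b3⊕b5⊕b7⊕b9⊕b11⊕b13⊕b15 = 1⊕1⊕1⊕1⊕1⊕0⊕0⊕1 = 0
s2: b2⊕b3⊕b6⊕b7⊕b10⊕b11⊕b14⊕b15 = 0⊕1⊕1⊕1⊕0⊕0⊕1⊕1 = 1
s4: b4⊕b5⊕b6⊕b7⊕b12⊕b13⊕b14⊕b15 = 1⊕1⊕1⊕1⊕1⊕0⊕1⊕1 = 1
s8: b8⊕b9⊕b10⊕b11⊕b12⊕b13⊕b14⊕b15 = 1⊕1⊕0⊕0⊕1⊕0⊕1⊕1 = 1
Syndrome (s8...s1) = 1110 → position 14.

14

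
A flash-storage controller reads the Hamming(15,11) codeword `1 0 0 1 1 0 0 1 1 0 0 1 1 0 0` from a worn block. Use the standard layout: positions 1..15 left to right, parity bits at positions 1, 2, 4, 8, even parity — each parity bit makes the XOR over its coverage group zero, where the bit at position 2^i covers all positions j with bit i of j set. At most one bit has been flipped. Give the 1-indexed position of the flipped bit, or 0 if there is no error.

s1: b1⊕b3⊕b5⊕b7⊕b9⊕b11⊕b13⊕b15 = 1⊕0⊕1⊕0⊕1⊕0⊕1⊕0 = 0
s2: b2⊕b3⊕b6⊕b7⊕b10⊕b11⊕b14⊕b15 = 0⊕0⊕0⊕0⊕0⊕0⊕0⊕0 = 0
s4: b4⊕b5⊕b6⊕b7⊕b12⊕b13⊕b14⊕b15 = 1⊕1⊕0⊕0⊕1⊕1⊕0⊕0 = 0
s8: b8⊕b9⊕b10⊕b11⊕b12⊕b13⊕b14⊕b15 = 1⊕1⊕0⊕0⊕1⊕1⊕0⊕0 = 0
Syndrome (s8...s1) = 0000 → position 0 (no error).

0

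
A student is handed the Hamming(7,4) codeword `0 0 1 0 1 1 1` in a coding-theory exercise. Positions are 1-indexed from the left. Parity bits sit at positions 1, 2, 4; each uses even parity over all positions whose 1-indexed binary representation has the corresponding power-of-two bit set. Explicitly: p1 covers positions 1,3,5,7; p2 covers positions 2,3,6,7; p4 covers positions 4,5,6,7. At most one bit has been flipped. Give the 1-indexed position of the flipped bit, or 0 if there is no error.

s1: b1⊕b3⊕b5⊕b7 = 0⊕1⊕1⊕1 = 1
s2: b2⊕b3⊕b6⊕b7 = 0⊕1⊕1⊕1 = 1
s4: b4⊕b5⊕b6⊕b7 = 0⊕1⊕1⊕1 = 1
Syndrome (s4...s1) = 111 → position 7.

7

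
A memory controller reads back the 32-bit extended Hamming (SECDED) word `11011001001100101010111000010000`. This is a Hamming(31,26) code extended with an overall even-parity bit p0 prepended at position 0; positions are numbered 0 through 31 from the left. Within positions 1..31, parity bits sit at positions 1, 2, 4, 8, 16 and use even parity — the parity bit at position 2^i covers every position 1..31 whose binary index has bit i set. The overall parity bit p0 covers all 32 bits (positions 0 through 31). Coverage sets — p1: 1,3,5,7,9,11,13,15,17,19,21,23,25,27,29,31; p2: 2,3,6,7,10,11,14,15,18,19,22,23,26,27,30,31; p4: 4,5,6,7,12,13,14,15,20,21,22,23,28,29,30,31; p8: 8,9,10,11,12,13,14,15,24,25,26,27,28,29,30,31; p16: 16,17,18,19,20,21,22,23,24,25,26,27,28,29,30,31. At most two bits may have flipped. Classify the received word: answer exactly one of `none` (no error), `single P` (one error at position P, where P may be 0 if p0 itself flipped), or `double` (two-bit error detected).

none

s1: b1⊕b3⊕b5⊕b7⊕b9⊕b11⊕b13⊕b15⊕b17⊕b19⊕b21⊕b23⊕b25⊕b27⊕b29⊕b31 = 1⊕1⊕0⊕1⊕0⊕1⊕0⊕0⊕0⊕0⊕1⊕0⊕0⊕1⊕0⊕0 = 0
s2: b2⊕b3⊕b6⊕b7⊕b10⊕b11⊕b14⊕b15⊕b18⊕b19⊕b22⊕b23⊕b26⊕b27⊕b30⊕b31 = 0⊕1⊕0⊕1⊕1⊕1⊕1⊕0⊕1⊕0⊕1⊕0⊕0⊕1⊕0⊕0 = 0
s4: b4⊕b5⊕b6⊕b7⊕b12⊕b13⊕b14⊕b15⊕b20⊕b21⊕b22⊕b23⊕b28⊕b29⊕b30⊕b31 = 1⊕0⊕0⊕1⊕0⊕0⊕1⊕0⊕1⊕1⊕1⊕0⊕0⊕0⊕0⊕0 = 0
s8: b8⊕b9⊕b10⊕b11⊕b12⊕b13⊕b14⊕b15⊕b24⊕b25⊕b26⊕b27⊕b28⊕b29⊕b30⊕b31 = 0⊕0⊕1⊕1⊕0⊕0⊕1⊕0⊕0⊕0⊕0⊕1⊕0⊕0⊕0⊕0 = 0
s16: b16⊕b17⊕b18⊕b19⊕b20⊕b21⊕b22⊕b23⊕b24⊕b25⊕b26⊕b27⊕b28⊕b29⊕b30⊕b31 = 1⊕0⊕1⊕0⊕1⊕1⊕1⊕0⊕0⊕0⊕0⊕1⊕0⊕0⊕0⊕0 = 0
Syndrome (s16...s1) = 00000 → position 0 (no error).
Overall parity (XOR of all 32 bits, including p0): 1⊕1⊕0⊕1⊕1⊕0⊕0⊕1⊕0⊕0⊕1⊕1⊕0⊕0⊕1⊕0⊕1⊕0⊕1⊕0⊕1⊕1⊕1⊕0⊕0⊕0⊕0⊕1⊕0⊕0⊕0⊕0 = 0
Overall=0, syndrome position=0 → no error.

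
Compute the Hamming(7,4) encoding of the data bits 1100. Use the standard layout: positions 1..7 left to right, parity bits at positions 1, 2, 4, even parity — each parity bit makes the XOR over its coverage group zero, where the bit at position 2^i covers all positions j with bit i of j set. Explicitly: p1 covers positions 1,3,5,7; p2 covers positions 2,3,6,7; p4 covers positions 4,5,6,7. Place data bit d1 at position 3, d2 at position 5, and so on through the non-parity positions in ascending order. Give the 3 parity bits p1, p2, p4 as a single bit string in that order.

Place data bits at non-power-of-two positions: b3=1, b5=1, b6=0, b7=0.
p1 = XOR of data positions {3,5,7} = 1⊕1⊕0 = 0
p2 = XOR of data positions {3,6,7} = 1⊕0⊕0 = 1
p4 = XOR of data positions {5,6,7} = 1⊕0⊕0 = 1
Parity bits p1,p2,p4 = 011

011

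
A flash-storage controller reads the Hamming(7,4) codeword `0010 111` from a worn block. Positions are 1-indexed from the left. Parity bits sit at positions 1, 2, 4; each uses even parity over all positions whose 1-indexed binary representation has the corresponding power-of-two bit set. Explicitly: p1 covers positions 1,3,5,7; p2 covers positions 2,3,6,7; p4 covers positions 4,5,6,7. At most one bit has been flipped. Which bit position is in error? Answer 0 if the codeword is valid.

7

s1: b1⊕b3⊕b5⊕b7 = 0⊕1⊕1⊕1 = 1
s2: b2⊕b3⊕b6⊕b7 = 0⊕1⊕1⊕1 = 1
s4: b4⊕b5⊕b6⊕b7 = 0⊕1⊕1⊕1 = 1
Syndrome (s4...s1) = 111 → position 7.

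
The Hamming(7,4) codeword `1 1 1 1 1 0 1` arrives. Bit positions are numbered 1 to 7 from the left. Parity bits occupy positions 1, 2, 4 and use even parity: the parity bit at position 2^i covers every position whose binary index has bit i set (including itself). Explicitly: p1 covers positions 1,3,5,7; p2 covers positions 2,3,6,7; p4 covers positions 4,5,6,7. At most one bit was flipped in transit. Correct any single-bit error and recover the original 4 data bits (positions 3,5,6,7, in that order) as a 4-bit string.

s1: b1⊕b3⊕b5⊕b7 = 1⊕1⊕1⊕1 = 0
s2: b2⊕b3⊕b6⊕b7 = 1⊕1⊕0⊕1 = 1
s4: b4⊕b5⊕b6⊕b7 = 1⊕1⊕0⊕1 = 1
Syndrome (s4...s1) = 110 → position 6.
Flip bit 6: corrected codeword = 1111111
Data bits at positions 3,5,6,7: 1111

1111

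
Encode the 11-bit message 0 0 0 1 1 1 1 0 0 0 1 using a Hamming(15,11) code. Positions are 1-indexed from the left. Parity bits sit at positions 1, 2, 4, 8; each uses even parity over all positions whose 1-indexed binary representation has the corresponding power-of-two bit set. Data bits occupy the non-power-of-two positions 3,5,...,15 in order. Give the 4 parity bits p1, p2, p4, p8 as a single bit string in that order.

Place data bits at non-power-of-two positions: b3=0, b5=0, b6=0, b7=1, b9=1, b10=1, b11=1, b12=0, b13=0, b14=0, b15=1.
p1 = XOR of data positions {3,5,7,9,11,13,15} = 0⊕0⊕1⊕1⊕1⊕0⊕1 = 0
p2 = XOR of data positions {3,6,7,10,11,14,15} = 0⊕0⊕1⊕1⊕1⊕0⊕1 = 0
p4 = XOR of data positions {5,6,7,12,13,14,15} = 0⊕0⊕1⊕0⊕0⊕0⊕1 = 0
p8 = XOR of data positions {9,10,11,12,13,14,15} = 1⊕1⊕1⊕0⊕0⊕0⊕1 = 0
Parity bits p1,p2,p4,p8 = 0000

0000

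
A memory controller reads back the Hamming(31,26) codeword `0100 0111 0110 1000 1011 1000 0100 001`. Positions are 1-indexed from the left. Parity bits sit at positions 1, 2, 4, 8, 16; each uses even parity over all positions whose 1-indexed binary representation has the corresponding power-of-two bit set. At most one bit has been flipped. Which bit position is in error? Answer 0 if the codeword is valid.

s1: b1⊕b3⊕b5⊕b7⊕b9⊕b11⊕b13⊕b15⊕b17⊕b19⊕b21⊕b23⊕b25⊕b27⊕b29⊕b31 = 0⊕0⊕0⊕1⊕0⊕1⊕1⊕0⊕1⊕1⊕1⊕0⊕0⊕0⊕0⊕1 = 1
s2: b2⊕b3⊕b6⊕b7⊕b10⊕b11⊕b14⊕b15⊕b18⊕b19⊕b22⊕b23⊕b26⊕b27⊕b30⊕b31 = 1⊕0⊕1⊕1⊕1⊕1⊕0⊕0⊕0⊕1⊕0⊕0⊕1⊕0⊕0⊕1 = 0
s4: b4⊕b5⊕b6⊕b7⊕b12⊕b13⊕b14⊕b15⊕b20⊕b21⊕b22⊕b23⊕b28⊕b29⊕b30⊕b31 = 0⊕0⊕1⊕1⊕0⊕1⊕0⊕0⊕1⊕1⊕0⊕0⊕0⊕0⊕0⊕1 = 0
s8: b8⊕b9⊕b10⊕b11⊕b12⊕b13⊕b14⊕b15⊕b24⊕b25⊕b26⊕b27⊕b28⊕b29⊕b30⊕b31 = 1⊕0⊕1⊕1⊕0⊕1⊕0⊕0⊕0⊕0⊕1⊕0⊕0⊕0⊕0⊕1 = 0
s16: b16⊕b17⊕b18⊕b19⊕b20⊕b21⊕b22⊕b23⊕b24⊕b25⊕b26⊕b27⊕b28⊕b29⊕b30⊕b31 = 0⊕1⊕0⊕1⊕1⊕1⊕0⊕0⊕0⊕0⊕1⊕0⊕0⊕0⊕0⊕1 = 0
Syndrome (s16...s1) = 00001 → position 1.

1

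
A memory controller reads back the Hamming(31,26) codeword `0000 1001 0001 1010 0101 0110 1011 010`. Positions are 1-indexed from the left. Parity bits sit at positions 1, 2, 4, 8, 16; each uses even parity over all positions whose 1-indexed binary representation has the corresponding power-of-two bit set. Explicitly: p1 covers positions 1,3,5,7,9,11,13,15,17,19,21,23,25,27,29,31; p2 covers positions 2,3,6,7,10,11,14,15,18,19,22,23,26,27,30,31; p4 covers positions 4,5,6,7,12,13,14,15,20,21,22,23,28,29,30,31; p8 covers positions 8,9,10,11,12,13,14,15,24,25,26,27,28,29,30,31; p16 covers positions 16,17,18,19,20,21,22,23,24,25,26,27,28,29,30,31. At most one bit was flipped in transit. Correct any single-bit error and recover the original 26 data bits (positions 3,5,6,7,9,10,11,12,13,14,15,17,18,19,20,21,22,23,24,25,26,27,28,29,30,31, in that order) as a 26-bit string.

s1: b1⊕b3⊕b5⊕b7⊕b9⊕b11⊕b13⊕b15⊕b17⊕b19⊕b21⊕b23⊕b25⊕b27⊕b29⊕b31 = 0⊕0⊕1⊕0⊕0⊕0⊕1⊕1⊕0⊕0⊕0⊕1⊕1⊕1⊕0⊕0 = 0
s2: b2⊕b3⊕b6⊕b7⊕b10⊕b11⊕b14⊕b15⊕b18⊕b19⊕b22⊕b23⊕b26⊕b27⊕b30⊕b31 = 0⊕0⊕0⊕0⊕0⊕0⊕0⊕1⊕1⊕0⊕1⊕1⊕0⊕1⊕1⊕0 = 0
s4: b4⊕b5⊕b6⊕b7⊕b12⊕b13⊕b14⊕b15⊕b20⊕b21⊕b22⊕b23⊕b28⊕b29⊕b30⊕b31 = 0⊕1⊕0⊕0⊕1⊕1⊕0⊕1⊕1⊕0⊕1⊕1⊕1⊕0⊕1⊕0 = 1
s8: b8⊕b9⊕b10⊕b11⊕b12⊕b13⊕b14⊕b15⊕b24⊕b25⊕b26⊕b27⊕b28⊕b29⊕b30⊕b31 = 1⊕0⊕0⊕0⊕1⊕1⊕0⊕1⊕0⊕1⊕0⊕1⊕1⊕0⊕1⊕0 = 0
s16: b16⊕b17⊕b18⊕b19⊕b20⊕b21⊕b22⊕b23⊕b24⊕b25⊕b26⊕b27⊕b28⊕b29⊕b30⊕b31 = 0⊕0⊕1⊕0⊕1⊕0⊕1⊕1⊕0⊕1⊕0⊕1⊕1⊕0⊕1⊕0 = 0
Syndrome (s16...s1) = 00100 → position 4.
Flip bit 4: corrected codeword = 0001100100011010010101101011010
Data bits at positions 3,5,6,7,9,10,11,12,13,14,15,17,18,19,20,21,22,23,24,25,26,27,28,29,30,31: 01000001101010101101011010

01000001101010101101011010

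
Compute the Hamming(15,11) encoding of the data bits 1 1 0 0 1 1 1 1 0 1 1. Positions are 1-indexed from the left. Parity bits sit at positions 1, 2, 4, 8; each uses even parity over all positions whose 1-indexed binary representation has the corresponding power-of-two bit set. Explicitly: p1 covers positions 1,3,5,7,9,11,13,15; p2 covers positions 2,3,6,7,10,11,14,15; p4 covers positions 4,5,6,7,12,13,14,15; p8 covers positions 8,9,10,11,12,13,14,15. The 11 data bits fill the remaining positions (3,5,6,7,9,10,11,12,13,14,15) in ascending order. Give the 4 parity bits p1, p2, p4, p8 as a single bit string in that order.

Place data bits at non-power-of-two positions: b3=1, b5=1, b6=0, b7=0, b9=1, b10=1, b11=1, b12=1, b13=0, b14=1, b15=1.
p1 = XOR of data positions {3,5,7,9,11,13,15} = 1⊕1⊕0⊕1⊕1⊕0⊕1 = 1
p2 = XOR of data positions {3,6,7,10,11,14,15} = 1⊕0⊕0⊕1⊕1⊕1⊕1 = 1
p4 = XOR of data positions {5,6,7,12,13,14,15} = 1⊕0⊕0⊕1⊕0⊕1⊕1 = 0
p8 = XOR of data positions {9,10,11,12,13,14,15} = 1⊕1⊕1⊕1⊕0⊕1⊕1 = 0
Parity bits p1,p2,p4,p8 = 1100

1100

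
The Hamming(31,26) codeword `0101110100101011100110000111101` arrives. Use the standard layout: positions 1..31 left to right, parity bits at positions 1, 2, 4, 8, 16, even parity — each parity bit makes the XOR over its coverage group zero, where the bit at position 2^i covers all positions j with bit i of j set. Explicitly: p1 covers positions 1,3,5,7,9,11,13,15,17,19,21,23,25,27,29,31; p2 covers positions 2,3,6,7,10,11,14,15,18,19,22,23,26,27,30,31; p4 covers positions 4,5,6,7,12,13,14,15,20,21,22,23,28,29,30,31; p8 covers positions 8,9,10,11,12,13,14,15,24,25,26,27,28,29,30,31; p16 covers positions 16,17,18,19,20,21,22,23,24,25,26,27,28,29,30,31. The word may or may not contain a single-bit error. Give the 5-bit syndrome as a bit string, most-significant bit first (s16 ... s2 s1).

s1: b1⊕b3⊕b5⊕b7⊕b9⊕b11⊕b13⊕b15⊕b17⊕b19⊕b21⊕b23⊕b25⊕b27⊕b29⊕b31 = 0⊕0⊕1⊕0⊕0⊕1⊕1⊕1⊕1⊕0⊕1⊕0⊕0⊕1⊕1⊕1 = 1
s2: b2⊕b3⊕b6⊕b7⊕b10⊕b11⊕b14⊕b15⊕b18⊕b19⊕b22⊕b23⊕b26⊕b27⊕b30⊕b31 = 1⊕0⊕1⊕0⊕0⊕1⊕0⊕1⊕0⊕0⊕0⊕0⊕1⊕1⊕0⊕1 = 1
s4: b4⊕b5⊕b6⊕b7⊕b12⊕b13⊕b14⊕b15⊕b20⊕b21⊕b22⊕b23⊕b28⊕b29⊕b30⊕b31 = 1⊕1⊕1⊕0⊕0⊕1⊕0⊕1⊕1⊕1⊕0⊕0⊕1⊕1⊕0⊕1 = 0
s8: b8⊕b9⊕b10⊕b11⊕b12⊕b13⊕b14⊕b15⊕b24⊕b25⊕b26⊕b27⊕b28⊕b29⊕b30⊕b31 = 1⊕0⊕0⊕1⊕0⊕1⊕0⊕1⊕0⊕0⊕1⊕1⊕1⊕1⊕0⊕1 = 1
s16: b16⊕b17⊕b18⊕b19⊕b20⊕b21⊕b22⊕b23⊕b24⊕b25⊕b26⊕b27⊕b28⊕b29⊕b30⊕b31 = 1⊕1⊕0⊕0⊕1⊕1⊕0⊕0⊕0⊕0⊕1⊕1⊕1⊕1⊕0⊕1 = 1
Syndrome (s16...s1) = 11011 → position 27.

11011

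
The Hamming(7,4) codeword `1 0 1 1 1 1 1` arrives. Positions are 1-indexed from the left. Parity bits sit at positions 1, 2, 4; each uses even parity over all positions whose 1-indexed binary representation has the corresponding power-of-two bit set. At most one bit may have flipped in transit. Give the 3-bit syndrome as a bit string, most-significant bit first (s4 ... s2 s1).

010

s1: b1⊕b3⊕b5⊕b7 = 1⊕1⊕1⊕1 = 0
s2: b2⊕b3⊕b6⊕b7 = 0⊕1⊕1⊕1 = 1
s4: b4⊕b5⊕b6⊕b7 = 1⊕1⊕1⊕1 = 0
Syndrome (s4...s1) = 010 → position 2.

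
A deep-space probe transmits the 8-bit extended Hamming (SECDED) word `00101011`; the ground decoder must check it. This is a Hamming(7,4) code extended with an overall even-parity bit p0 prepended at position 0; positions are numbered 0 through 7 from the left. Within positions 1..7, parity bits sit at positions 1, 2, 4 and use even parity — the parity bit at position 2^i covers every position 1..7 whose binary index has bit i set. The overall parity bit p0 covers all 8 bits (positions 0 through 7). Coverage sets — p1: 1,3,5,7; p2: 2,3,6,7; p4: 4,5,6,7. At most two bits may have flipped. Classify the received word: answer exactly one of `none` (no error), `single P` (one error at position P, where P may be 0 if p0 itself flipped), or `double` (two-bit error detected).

s1: b1⊕b3⊕b5⊕b7 = 0⊕0⊕0⊕1 = 1
s2: b2⊕b3⊕b6⊕b7 = 1⊕0⊕1⊕1 = 1
s4: b4⊕b5⊕b6⊕b7 = 1⊕0⊕1⊕1 = 1
Syndrome (s4...s1) = 111 → position 7.
Overall parity (XOR of all 8 bits, including p0): 0⊕0⊕1⊕0⊕1⊕0⊕1⊕1 = 0
Overall=0, syndrome position=7 → double-bit error detected (uncorrectable).

double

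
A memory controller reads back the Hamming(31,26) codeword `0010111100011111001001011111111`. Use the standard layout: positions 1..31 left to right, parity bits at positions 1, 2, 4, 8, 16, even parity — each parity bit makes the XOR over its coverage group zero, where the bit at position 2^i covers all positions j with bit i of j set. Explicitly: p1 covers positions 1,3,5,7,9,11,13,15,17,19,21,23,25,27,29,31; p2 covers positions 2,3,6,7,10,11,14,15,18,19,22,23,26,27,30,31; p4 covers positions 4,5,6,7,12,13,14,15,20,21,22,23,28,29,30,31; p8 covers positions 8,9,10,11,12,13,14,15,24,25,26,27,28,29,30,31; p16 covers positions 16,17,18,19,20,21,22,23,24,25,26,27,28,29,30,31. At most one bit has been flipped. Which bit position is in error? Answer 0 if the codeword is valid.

26

s1: b1⊕b3⊕b5⊕b7⊕b9⊕b11⊕b13⊕b15⊕b17⊕b19⊕b21⊕b23⊕b25⊕b27⊕b29⊕b31 = 0⊕1⊕1⊕1⊕0⊕0⊕1⊕1⊕0⊕1⊕0⊕0⊕1⊕1⊕1⊕1 = 0
s2: b2⊕b3⊕b6⊕b7⊕b10⊕b11⊕b14⊕b15⊕b18⊕b19⊕b22⊕b23⊕b26⊕b27⊕b30⊕b31 = 0⊕1⊕1⊕1⊕0⊕0⊕1⊕1⊕0⊕1⊕1⊕0⊕1⊕1⊕1⊕1 = 1
s4: b4⊕b5⊕b6⊕b7⊕b12⊕b13⊕b14⊕b15⊕b20⊕b21⊕b22⊕b23⊕b28⊕b29⊕b30⊕b31 = 0⊕1⊕1⊕1⊕1⊕1⊕1⊕1⊕0⊕0⊕1⊕0⊕1⊕1⊕1⊕1 = 0
s8: b8⊕b9⊕b10⊕b11⊕b12⊕b13⊕b14⊕b15⊕b24⊕b25⊕b26⊕b27⊕b28⊕b29⊕b30⊕b31 = 1⊕0⊕0⊕0⊕1⊕1⊕1⊕1⊕1⊕1⊕1⊕1⊕1⊕1⊕1⊕1 = 1
s16: b16⊕b17⊕b18⊕b19⊕b20⊕b21⊕b22⊕b23⊕b24⊕b25⊕b26⊕b27⊕b28⊕b29⊕b30⊕b31 = 1⊕0⊕0⊕1⊕0⊕0⊕1⊕0⊕1⊕1⊕1⊕1⊕1⊕1⊕1⊕1 = 1
Syndrome (s16...s1) = 11010 → position 26.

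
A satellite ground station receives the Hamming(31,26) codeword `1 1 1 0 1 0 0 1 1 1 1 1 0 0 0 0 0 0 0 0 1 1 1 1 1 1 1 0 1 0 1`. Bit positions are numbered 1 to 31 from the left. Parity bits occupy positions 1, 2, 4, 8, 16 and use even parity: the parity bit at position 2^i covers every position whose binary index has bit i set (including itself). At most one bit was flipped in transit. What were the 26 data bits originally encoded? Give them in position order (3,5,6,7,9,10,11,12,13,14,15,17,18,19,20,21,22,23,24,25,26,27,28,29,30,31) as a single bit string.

s1: b1⊕b3⊕b5⊕b7⊕b9⊕b11⊕b13⊕b15⊕b17⊕b19⊕b21⊕b23⊕b25⊕b27⊕b29⊕b31 = 1⊕1⊕1⊕0⊕1⊕1⊕0⊕0⊕0⊕0⊕1⊕1⊕1⊕1⊕1⊕1 = 1
s2: b2⊕b3⊕b6⊕b7⊕b10⊕b11⊕b14⊕b15⊕b18⊕b19⊕b22⊕b23⊕b26⊕b27⊕b30⊕b31 = 1⊕1⊕0⊕0⊕1⊕1⊕0⊕0⊕0⊕0⊕1⊕1⊕1⊕1⊕0⊕1 = 1
s4: b4⊕b5⊕b6⊕b7⊕b12⊕b13⊕b14⊕b15⊕b20⊕b21⊕b22⊕b23⊕b28⊕b29⊕b30⊕b31 = 0⊕1⊕0⊕0⊕1⊕0⊕0⊕0⊕0⊕1⊕1⊕1⊕0⊕1⊕0⊕1 = 1
s8: b8⊕b9⊕b10⊕b11⊕b12⊕b13⊕b14⊕b15⊕b24⊕b25⊕b26⊕b27⊕b28⊕b29⊕b30⊕b31 = 1⊕1⊕1⊕1⊕1⊕0⊕0⊕0⊕1⊕1⊕1⊕1⊕0⊕1⊕0⊕1 = 1
s16: b16⊕b17⊕b18⊕b19⊕b20⊕b21⊕b22⊕b23⊕b24⊕b25⊕b26⊕b27⊕b28⊕b29⊕b30⊕b31 = 0⊕0⊕0⊕0⊕0⊕1⊕1⊕1⊕1⊕1⊕1⊕1⊕0⊕1⊕0⊕1 = 1
Syndrome (s16...s1) = 11111 → position 31.
Flip bit 31: corrected codeword = 1110100111110000000011111110100
Data bits at positions 3,5,6,7,9,10,11,12,13,14,15,17,18,19,20,21,22,23,24,25,26,27,28,29,30,31: 11001111000000011111110100

11001111000000011111110100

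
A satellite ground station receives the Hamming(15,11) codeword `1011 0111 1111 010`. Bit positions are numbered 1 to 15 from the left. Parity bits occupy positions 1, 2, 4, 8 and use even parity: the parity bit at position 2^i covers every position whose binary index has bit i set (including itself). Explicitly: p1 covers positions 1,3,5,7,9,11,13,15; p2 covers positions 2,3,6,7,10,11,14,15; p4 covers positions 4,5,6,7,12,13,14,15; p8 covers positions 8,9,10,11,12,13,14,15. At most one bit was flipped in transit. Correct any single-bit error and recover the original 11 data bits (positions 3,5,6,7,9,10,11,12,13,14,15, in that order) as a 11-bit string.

s1: b1⊕b3⊕b5⊕b7⊕b9⊕b11⊕b13⊕b15 = 1⊕1⊕0⊕1⊕1⊕1⊕0⊕0 = 1
s2: b2⊕b3⊕b6⊕b7⊕b10⊕b11⊕b14⊕b15 = 0⊕1⊕1⊕1⊕1⊕1⊕1⊕0 = 0
s4: b4⊕b5⊕b6⊕b7⊕b12⊕b13⊕b14⊕b15 = 1⊕0⊕1⊕1⊕1⊕0⊕1⊕0 = 1
s8: b8⊕b9⊕b10⊕b11⊕b12⊕b13⊕b14⊕b15 = 1⊕1⊕1⊕1⊕1⊕0⊕1⊕0 = 0
Syndrome (s8...s1) = 0101 → position 5.
Flip bit 5: corrected codeword = 101111111111010
Data bits at positions 3,5,6,7,9,10,11,12,13,14,15: 11111111010

11111111010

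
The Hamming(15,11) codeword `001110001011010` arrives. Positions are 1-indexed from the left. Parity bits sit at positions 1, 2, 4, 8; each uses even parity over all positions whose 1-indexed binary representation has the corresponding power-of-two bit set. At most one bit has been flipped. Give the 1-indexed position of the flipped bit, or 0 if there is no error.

s1: b1⊕b3⊕b5⊕b7⊕b9⊕b11⊕b13⊕b15 = 0⊕1⊕1⊕0⊕1⊕1⊕0⊕0 = 0
s2: b2⊕b3⊕b6⊕b7⊕b10⊕b11⊕b14⊕b15 = 0⊕1⊕0⊕0⊕0⊕1⊕1⊕0 = 1
s4: b4⊕b5⊕b6⊕b7⊕b12⊕b13⊕b14⊕b15 = 1⊕1⊕0⊕0⊕1⊕0⊕1⊕0 = 0
s8: b8⊕b9⊕b10⊕b11⊕b12⊕b13⊕b14⊕b15 = 0⊕1⊕0⊕1⊕1⊕0⊕1⊕0 = 0
Syndrome (s8...s1) = 0010 → position 2.

2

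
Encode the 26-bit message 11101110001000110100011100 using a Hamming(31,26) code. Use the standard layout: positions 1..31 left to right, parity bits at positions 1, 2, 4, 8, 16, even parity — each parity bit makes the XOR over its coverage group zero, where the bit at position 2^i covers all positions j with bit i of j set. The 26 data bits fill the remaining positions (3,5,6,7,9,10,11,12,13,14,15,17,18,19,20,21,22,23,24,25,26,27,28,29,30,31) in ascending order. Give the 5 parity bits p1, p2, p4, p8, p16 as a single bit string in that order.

Place data bits at non-power-of-two positions: b3=1, b5=1, b6=1, b7=0, b9=1, b10=1, b11=1, b12=0, b13=0, b14=0, b15=1, b17=0, b18=0, b19=0, b20=1, b21=1, b22=0, b23=1, b24=0, b25=0, b26=0, b27=1, b28=1, b29=1, b30=0, b31=0.
p1 = XOR of data positions {3,5,7,9,11,13,15,17,19,21,23,25,27,29,31} = 1⊕1⊕0⊕1⊕1⊕0⊕1⊕0⊕0⊕1⊕1⊕0⊕1⊕1⊕0 = 1
p2 = XOR of data positions {3,6,7,10,11,14,15,18,19,22,23,26,27,30,31} = 1⊕1⊕0⊕1⊕1⊕0⊕1⊕0⊕0⊕0⊕1⊕0⊕1⊕0⊕0 = 1
p4 = XOR of data positions {5,6,7,12,13,14,15,20,21,22,23,28,29,30,31} = 1⊕1⊕0⊕0⊕0⊕0⊕1⊕1⊕1⊕0⊕1⊕1⊕1⊕0⊕0 = 0
p8 = XOR of data positions {9,10,11,12,13,14,15,24,25,26,27,28,29,30,31} = 1⊕1⊕1⊕0⊕0⊕0⊕1⊕0⊕0⊕0⊕1⊕1⊕1⊕0⊕0 = 1
p16 = XOR of data positions {17,18,19,20,21,22,23,24,25,26,27,28,29,30,31} = 0⊕0⊕0⊕1⊕1⊕0⊕1⊕0⊕0⊕0⊕1⊕1⊕1⊕0⊕0 = 0
Parity bits p1,p2,p4,p8,p16 = 11010

11010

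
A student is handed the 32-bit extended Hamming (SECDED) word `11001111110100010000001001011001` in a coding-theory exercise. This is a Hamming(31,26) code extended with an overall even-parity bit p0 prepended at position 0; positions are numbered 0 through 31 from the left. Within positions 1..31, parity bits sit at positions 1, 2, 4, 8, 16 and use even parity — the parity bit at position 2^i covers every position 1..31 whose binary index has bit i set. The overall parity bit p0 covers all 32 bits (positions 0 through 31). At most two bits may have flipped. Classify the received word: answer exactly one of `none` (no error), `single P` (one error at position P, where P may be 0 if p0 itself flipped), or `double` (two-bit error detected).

s1: b1⊕b3⊕b5⊕b7⊕b9⊕b11⊕b13⊕b15⊕b17⊕b19⊕b21⊕b23⊕b25⊕b27⊕b29⊕b31 = 1⊕0⊕1⊕1⊕1⊕1⊕0⊕1⊕0⊕0⊕0⊕0⊕1⊕1⊕0⊕1 = 1
s2: b2⊕b3⊕b6⊕b7⊕b10⊕b11⊕b14⊕b15⊕b18⊕b19⊕b22⊕b23⊕b26⊕b27⊕b30⊕b31 = 0⊕0⊕1⊕1⊕0⊕1⊕0⊕1⊕0⊕0⊕1⊕0⊕0⊕1⊕0⊕1 = 1
s4: b4⊕b5⊕b6⊕b7⊕b12⊕b13⊕b14⊕b15⊕b20⊕b21⊕b22⊕b23⊕b28⊕b29⊕b30⊕b31 = 1⊕1⊕1⊕1⊕0⊕0⊕0⊕1⊕0⊕0⊕1⊕0⊕1⊕0⊕0⊕1 = 0
s8: b8⊕b9⊕b10⊕b11⊕b12⊕b13⊕b14⊕b15⊕b24⊕b25⊕b26⊕b27⊕b28⊕b29⊕b30⊕b31 = 1⊕1⊕0⊕1⊕0⊕0⊕0⊕1⊕0⊕1⊕0⊕1⊕1⊕0⊕0⊕1 = 0
s16: b16⊕b17⊕b18⊕b19⊕b20⊕b21⊕b22⊕b23⊕b24⊕b25⊕b26⊕b27⊕b28⊕b29⊕b30⊕b31 = 0⊕0⊕0⊕0⊕0⊕0⊕1⊕0⊕0⊕1⊕0⊕1⊕1⊕0⊕0⊕1 = 1
Syndrome (s16...s1) = 10011 → position 19.
Overall parity (XOR of all 32 bits, including p0): 1⊕1⊕0⊕0⊕1⊕1⊕1⊕1⊕1⊕1⊕0⊕1⊕0⊕0⊕0⊕1⊕0⊕0⊕0⊕0⊕0⊕0⊕1⊕0⊕0⊕1⊕0⊕1⊕1⊕0⊕0⊕1 = 1
Overall=1, syndrome position=19 → single-bit error at position 19.

single 19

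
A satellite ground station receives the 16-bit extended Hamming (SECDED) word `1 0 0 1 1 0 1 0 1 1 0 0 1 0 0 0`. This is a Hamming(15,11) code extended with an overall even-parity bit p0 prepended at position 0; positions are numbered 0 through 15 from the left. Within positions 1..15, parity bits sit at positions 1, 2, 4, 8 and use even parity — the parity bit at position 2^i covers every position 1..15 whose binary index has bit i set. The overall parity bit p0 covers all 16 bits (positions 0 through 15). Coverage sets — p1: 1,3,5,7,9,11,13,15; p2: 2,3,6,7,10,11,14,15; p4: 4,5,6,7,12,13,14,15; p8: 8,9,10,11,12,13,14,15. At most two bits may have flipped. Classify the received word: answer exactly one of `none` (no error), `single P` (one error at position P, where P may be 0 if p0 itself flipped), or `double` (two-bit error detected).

single 12

s1: b1⊕b3⊕b5⊕b7⊕b9⊕b11⊕b13⊕b15 = 0⊕1⊕0⊕0⊕1⊕0⊕0⊕0 = 0
s2: b2⊕b3⊕b6⊕b7⊕b10⊕b11⊕b14⊕b15 = 0⊕1⊕1⊕0⊕0⊕0⊕0⊕0 = 0
s4: b4⊕b5⊕b6⊕b7⊕b12⊕b13⊕b14⊕b15 = 1⊕0⊕1⊕0⊕1⊕0⊕0⊕0 = 1
s8: b8⊕b9⊕b10⊕b11⊕b12⊕b13⊕b14⊕b15 = 1⊕1⊕0⊕0⊕1⊕0⊕0⊕0 = 1
Syndrome (s8...s1) = 1100 → position 12.
Overall parity (XOR of all 16 bits, including p0): 1⊕0⊕0⊕1⊕1⊕0⊕1⊕0⊕1⊕1⊕0⊕0⊕1⊕0⊕0⊕0 = 1
Overall=1, syndrome position=12 → single-bit error at position 12.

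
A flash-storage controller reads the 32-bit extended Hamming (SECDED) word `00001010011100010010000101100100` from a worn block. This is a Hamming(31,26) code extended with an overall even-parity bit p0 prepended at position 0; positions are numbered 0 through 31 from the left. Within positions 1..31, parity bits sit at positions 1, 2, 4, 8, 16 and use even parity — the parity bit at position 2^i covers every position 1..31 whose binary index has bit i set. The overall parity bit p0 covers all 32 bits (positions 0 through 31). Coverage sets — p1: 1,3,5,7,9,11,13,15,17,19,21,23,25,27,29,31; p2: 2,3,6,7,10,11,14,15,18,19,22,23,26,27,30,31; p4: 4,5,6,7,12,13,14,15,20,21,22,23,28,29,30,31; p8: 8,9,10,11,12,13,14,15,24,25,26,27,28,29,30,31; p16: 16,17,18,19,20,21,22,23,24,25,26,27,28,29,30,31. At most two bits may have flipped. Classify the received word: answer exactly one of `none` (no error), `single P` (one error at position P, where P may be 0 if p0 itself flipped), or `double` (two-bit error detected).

single 30

s1: b1⊕b3⊕b5⊕b7⊕b9⊕b11⊕b13⊕b15⊕b17⊕b19⊕b21⊕b23⊕b25⊕b27⊕b29⊕b31 = 0⊕0⊕0⊕0⊕1⊕1⊕0⊕1⊕0⊕0⊕0⊕1⊕1⊕0⊕1⊕0 = 0
s2: b2⊕b3⊕b6⊕b7⊕b10⊕b11⊕b14⊕b15⊕b18⊕b19⊕b22⊕b23⊕b26⊕b27⊕b30⊕b31 = 0⊕0⊕1⊕0⊕1⊕1⊕0⊕1⊕1⊕0⊕0⊕1⊕1⊕0⊕0⊕0 = 1
s4: b4⊕b5⊕b6⊕b7⊕b12⊕b13⊕b14⊕b15⊕b20⊕b21⊕b22⊕b23⊕b28⊕b29⊕b30⊕b31 = 1⊕0⊕1⊕0⊕0⊕0⊕0⊕1⊕0⊕0⊕0⊕1⊕0⊕1⊕0⊕0 = 1
s8: b8⊕b9⊕b10⊕b11⊕b12⊕b13⊕b14⊕b15⊕b24⊕b25⊕b26⊕b27⊕b28⊕b29⊕b30⊕b31 = 0⊕1⊕1⊕1⊕0⊕0⊕0⊕1⊕0⊕1⊕1⊕0⊕0⊕1⊕0⊕0 = 1
s16: b16⊕b17⊕b18⊕b19⊕b20⊕b21⊕b22⊕b23⊕b24⊕b25⊕b26⊕b27⊕b28⊕b29⊕b30⊕b31 = 0⊕0⊕1⊕0⊕0⊕0⊕0⊕1⊕0⊕1⊕1⊕0⊕0⊕1⊕0⊕0 = 1
Syndrome (s16...s1) = 11110 → position 30.
Overall parity (XOR of all 32 bits, including p0): 0⊕0⊕0⊕0⊕1⊕0⊕1⊕0⊕0⊕1⊕1⊕1⊕0⊕0⊕0⊕1⊕0⊕0⊕1⊕0⊕0⊕0⊕0⊕1⊕0⊕1⊕1⊕0⊕0⊕1⊕0⊕0 = 1
Overall=1, syndrome position=30 → single-bit error at position 30.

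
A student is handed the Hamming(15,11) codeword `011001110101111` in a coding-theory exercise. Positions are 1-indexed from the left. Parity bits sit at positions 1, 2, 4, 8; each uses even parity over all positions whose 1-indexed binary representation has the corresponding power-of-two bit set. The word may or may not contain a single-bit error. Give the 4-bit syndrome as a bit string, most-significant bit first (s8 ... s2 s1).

0010

s1: b1⊕b3⊕b5⊕b7⊕b9⊕b11⊕b13⊕b15 = 0⊕1⊕0⊕1⊕0⊕0⊕1⊕1 = 0
s2: b2⊕b3⊕b6⊕b7⊕b10⊕b11⊕b14⊕b15 = 1⊕1⊕1⊕1⊕1⊕0⊕1⊕1 = 1
s4: b4⊕b5⊕b6⊕b7⊕b12⊕b13⊕b14⊕b15 = 0⊕0⊕1⊕1⊕1⊕1⊕1⊕1 = 0
s8: b8⊕b9⊕b10⊕b11⊕b12⊕b13⊕b14⊕b15 = 1⊕0⊕1⊕0⊕1⊕1⊕1⊕1 = 0
Syndrome (s8...s1) = 0010 → position 2.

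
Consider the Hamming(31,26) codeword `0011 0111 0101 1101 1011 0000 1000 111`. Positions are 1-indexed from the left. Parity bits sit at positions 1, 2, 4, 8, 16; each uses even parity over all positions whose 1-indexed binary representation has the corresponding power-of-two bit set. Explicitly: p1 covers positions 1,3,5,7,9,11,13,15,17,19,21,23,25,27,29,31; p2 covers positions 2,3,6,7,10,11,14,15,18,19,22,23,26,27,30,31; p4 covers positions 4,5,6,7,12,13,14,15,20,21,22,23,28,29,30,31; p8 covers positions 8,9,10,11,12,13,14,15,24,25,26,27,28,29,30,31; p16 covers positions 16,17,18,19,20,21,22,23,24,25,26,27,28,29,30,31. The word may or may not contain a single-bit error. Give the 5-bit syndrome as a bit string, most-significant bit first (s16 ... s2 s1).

01000

s1: b1⊕b3⊕b5⊕b7⊕b9⊕b11⊕b13⊕b15⊕b17⊕b19⊕b21⊕b23⊕b25⊕b27⊕b29⊕b31 = 0⊕1⊕0⊕1⊕0⊕0⊕1⊕0⊕1⊕1⊕0⊕0⊕1⊕0⊕1⊕1 = 0
s2: b2⊕b3⊕b6⊕b7⊕b10⊕b11⊕b14⊕b15⊕b18⊕b19⊕b22⊕b23⊕b26⊕b27⊕b30⊕b31 = 0⊕1⊕1⊕1⊕1⊕0⊕1⊕0⊕0⊕1⊕0⊕0⊕0⊕0⊕1⊕1 = 0
s4: b4⊕b5⊕b6⊕b7⊕b12⊕b13⊕b14⊕b15⊕b20⊕b21⊕b22⊕b23⊕b28⊕b29⊕b30⊕b31 = 1⊕0⊕1⊕1⊕1⊕1⊕1⊕0⊕1⊕0⊕0⊕0⊕0⊕1⊕1⊕1 = 0
s8: b8⊕b9⊕b10⊕b11⊕b12⊕b13⊕b14⊕b15⊕b24⊕b25⊕b26⊕b27⊕b28⊕b29⊕b30⊕b31 = 1⊕0⊕1⊕0⊕1⊕1⊕1⊕0⊕0⊕1⊕0⊕0⊕0⊕1⊕1⊕1 = 1
s16: b16⊕b17⊕b18⊕b19⊕b20⊕b21⊕b22⊕b23⊕b24⊕b25⊕b26⊕b27⊕b28⊕b29⊕b30⊕b31 = 1⊕1⊕0⊕1⊕1⊕0⊕0⊕0⊕0⊕1⊕0⊕0⊕0⊕1⊕1⊕1 = 0
Syndrome (s16...s1) = 01000 → position 8.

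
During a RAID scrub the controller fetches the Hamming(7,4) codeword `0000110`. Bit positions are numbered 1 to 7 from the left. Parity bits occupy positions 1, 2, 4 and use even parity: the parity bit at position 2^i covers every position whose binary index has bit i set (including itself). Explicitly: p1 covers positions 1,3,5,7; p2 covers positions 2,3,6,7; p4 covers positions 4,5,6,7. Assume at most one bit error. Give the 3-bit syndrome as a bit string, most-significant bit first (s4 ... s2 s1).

011

s1: b1⊕b3⊕b5⊕b7 = 0⊕0⊕1⊕0 = 1
s2: b2⊕b3⊕b6⊕b7 = 0⊕0⊕1⊕0 = 1
s4: b4⊕b5⊕b6⊕b7 = 0⊕1⊕1⊕0 = 0
Syndrome (s4...s1) = 011 → position 3.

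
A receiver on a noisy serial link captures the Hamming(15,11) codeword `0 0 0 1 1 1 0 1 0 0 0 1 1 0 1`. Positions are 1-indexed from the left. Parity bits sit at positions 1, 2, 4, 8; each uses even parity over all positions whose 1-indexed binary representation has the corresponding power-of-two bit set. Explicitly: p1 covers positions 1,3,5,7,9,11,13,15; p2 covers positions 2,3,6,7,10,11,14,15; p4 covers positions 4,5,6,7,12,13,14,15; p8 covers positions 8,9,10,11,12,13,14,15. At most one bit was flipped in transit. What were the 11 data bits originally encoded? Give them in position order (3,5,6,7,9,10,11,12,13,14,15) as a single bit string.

s1: b1⊕b3⊕b5⊕b7⊕b9⊕b11⊕b13⊕b15 = 0⊕0⊕1⊕0⊕0⊕0⊕1⊕1 = 1
s2: b2⊕b3⊕b6⊕b7⊕b10⊕b11⊕b14⊕b15 = 0⊕0⊕1⊕0⊕0⊕0⊕0⊕1 = 0
s4: b4⊕b5⊕b6⊕b7⊕b12⊕b13⊕b14⊕b15 = 1⊕1⊕1⊕0⊕1⊕1⊕0⊕1 = 0
s8: b8⊕b9⊕b10⊕b11⊕b12⊕b13⊕b14⊕b15 = 1⊕0⊕0⊕0⊕1⊕1⊕0⊕1 = 0
Syndrome (s8...s1) = 0001 → position 1.
Flip bit 1: corrected codeword = 100111010001101
Data bits at positions 3,5,6,7,9,10,11,12,13,14,15: 01100001101

01100001101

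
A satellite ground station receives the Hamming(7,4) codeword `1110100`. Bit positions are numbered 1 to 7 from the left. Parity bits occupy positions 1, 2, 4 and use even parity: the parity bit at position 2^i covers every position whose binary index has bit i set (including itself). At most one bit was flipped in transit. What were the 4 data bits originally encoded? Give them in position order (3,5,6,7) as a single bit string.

1000

s1: b1⊕b3⊕b5⊕b7 = 1⊕1⊕1⊕0 = 1
s2: b2⊕b3⊕b6⊕b7 = 1⊕1⊕0⊕0 = 0
s4: b4⊕b5⊕b6⊕b7 = 0⊕1⊕0⊕0 = 1
Syndrome (s4...s1) = 101 → position 5.
Flip bit 5: corrected codeword = 1110000
Data bits at positions 3,5,6,7: 1000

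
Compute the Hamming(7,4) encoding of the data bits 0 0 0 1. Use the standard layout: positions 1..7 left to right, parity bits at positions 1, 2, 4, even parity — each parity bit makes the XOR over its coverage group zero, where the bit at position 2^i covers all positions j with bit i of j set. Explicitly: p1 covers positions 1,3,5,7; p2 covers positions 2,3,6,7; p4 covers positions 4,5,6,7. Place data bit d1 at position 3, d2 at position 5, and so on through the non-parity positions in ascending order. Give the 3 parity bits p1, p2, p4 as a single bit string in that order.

111

Place data bits at non-power-of-two positions: b3=0, b5=0, b6=0, b7=1.
p1 = XOR of data positions {3,5,7} = 0⊕0⊕1 = 1
p2 = XOR of data positions {3,6,7} = 0⊕0⊕1 = 1
p4 = XOR of data positions {5,6,7} = 0⊕0⊕1 = 1
Parity bits p1,p2,p4 = 111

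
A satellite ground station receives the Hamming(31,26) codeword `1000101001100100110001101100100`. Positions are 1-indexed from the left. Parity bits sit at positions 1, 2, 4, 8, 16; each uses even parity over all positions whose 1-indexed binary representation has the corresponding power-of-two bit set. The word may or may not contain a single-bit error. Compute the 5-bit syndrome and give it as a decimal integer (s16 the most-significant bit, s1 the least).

s1: b1⊕b3⊕b5⊕b7⊕b9⊕b11⊕b13⊕b15⊕b17⊕b19⊕b21⊕b23⊕b25⊕b27⊕b29⊕b31 = 1⊕0⊕1⊕1⊕0⊕1⊕0⊕0⊕1⊕0⊕0⊕1⊕1⊕0⊕1⊕0 = 0
s2: b2⊕b3⊕b6⊕b7⊕b10⊕b11⊕b14⊕b15⊕b18⊕b19⊕b22⊕b23⊕b26⊕b27⊕b30⊕b31 = 0⊕0⊕0⊕1⊕1⊕1⊕1⊕0⊕1⊕0⊕1⊕1⊕1⊕0⊕0⊕0 = 0
s4: b4⊕b5⊕b6⊕b7⊕b12⊕b13⊕b14⊕b15⊕b20⊕b21⊕b22⊕b23⊕b28⊕b29⊕b30⊕b31 = 0⊕1⊕0⊕1⊕0⊕0⊕1⊕0⊕0⊕0⊕1⊕1⊕0⊕1⊕0⊕0 = 0
s8: b8⊕b9⊕b10⊕b11⊕b12⊕b13⊕b14⊕b15⊕b24⊕b25⊕b26⊕b27⊕b28⊕b29⊕b30⊕b31 = 0⊕0⊕1⊕1⊕0⊕0⊕1⊕0⊕0⊕1⊕1⊕0⊕0⊕1⊕0⊕0 = 0
s16: b16⊕b17⊕b18⊕b19⊕b20⊕b21⊕b22⊕b23⊕b24⊕b25⊕b26⊕b27⊕b28⊕b29⊕b30⊕b31 = 0⊕1⊕1⊕0⊕0⊕0⊕1⊕1⊕0⊕1⊕1⊕0⊕0⊕1⊕0⊕0 = 1
Syndrome (s16...s1) = 10000 → position 16.

16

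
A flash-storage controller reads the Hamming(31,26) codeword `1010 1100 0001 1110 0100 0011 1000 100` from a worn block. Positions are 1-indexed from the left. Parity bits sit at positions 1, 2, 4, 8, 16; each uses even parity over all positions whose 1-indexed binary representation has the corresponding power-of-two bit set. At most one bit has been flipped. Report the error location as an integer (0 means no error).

s1: b1⊕b3⊕b5⊕b7⊕b9⊕b11⊕b13⊕b15⊕b17⊕b19⊕b21⊕b23⊕b25⊕b27⊕b29⊕b31 = 1⊕1⊕1⊕0⊕0⊕0⊕1⊕1⊕0⊕0⊕0⊕1⊕1⊕0⊕1⊕0 = 0
s2: b2⊕b3⊕b6⊕b7⊕b10⊕b11⊕b14⊕b15⊕b18⊕b19⊕b22⊕b23⊕b26⊕b27⊕b30⊕b31 = 0⊕1⊕1⊕0⊕0⊕0⊕1⊕1⊕1⊕0⊕0⊕1⊕0⊕0⊕0⊕0 = 0
s4: b4⊕b5⊕b6⊕b7⊕b12⊕b13⊕b14⊕b15⊕b20⊕b21⊕b22⊕b23⊕b28⊕b29⊕b30⊕b31 = 0⊕1⊕1⊕0⊕1⊕1⊕1⊕1⊕0⊕0⊕0⊕1⊕0⊕1⊕0⊕0 = 0
s8: b8⊕b9⊕b10⊕b11⊕b12⊕b13⊕b14⊕b15⊕b24⊕b25⊕b26⊕b27⊕b28⊕b29⊕b30⊕b31 = 0⊕0⊕0⊕0⊕1⊕1⊕1⊕1⊕1⊕1⊕0⊕0⊕0⊕1⊕0⊕0 = 1
s16: b16⊕b17⊕b18⊕b19⊕b20⊕b21⊕b22⊕b23⊕b24⊕b25⊕b26⊕b27⊕b28⊕b29⊕b30⊕b31 = 0⊕0⊕1⊕0⊕0⊕0⊕0⊕1⊕1⊕1⊕0⊕0⊕0⊕1⊕0⊕0 = 1
Syndrome (s16...s1) = 11000 → position 24.

24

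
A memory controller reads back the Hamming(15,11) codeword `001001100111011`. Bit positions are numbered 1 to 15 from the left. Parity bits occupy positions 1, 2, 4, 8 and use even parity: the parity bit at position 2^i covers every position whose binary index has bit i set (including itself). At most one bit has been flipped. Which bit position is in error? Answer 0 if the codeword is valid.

14

s1: b1⊕b3⊕b5⊕b7⊕b9⊕b11⊕b13⊕b15 = 0⊕1⊕0⊕1⊕0⊕1⊕0⊕1 = 0
s2: b2⊕b3⊕b6⊕b7⊕b10⊕b11⊕b14⊕b15 = 0⊕1⊕1⊕1⊕1⊕1⊕1⊕1 = 1
s4: b4⊕b5⊕b6⊕b7⊕b12⊕b13⊕b14⊕b15 = 0⊕0⊕1⊕1⊕1⊕0⊕1⊕1 = 1
s8: b8⊕b9⊕b10⊕b11⊕b12⊕b13⊕b14⊕b15 = 0⊕0⊕1⊕1⊕1⊕0⊕1⊕1 = 1
Syndrome (s8...s1) = 1110 → position 14.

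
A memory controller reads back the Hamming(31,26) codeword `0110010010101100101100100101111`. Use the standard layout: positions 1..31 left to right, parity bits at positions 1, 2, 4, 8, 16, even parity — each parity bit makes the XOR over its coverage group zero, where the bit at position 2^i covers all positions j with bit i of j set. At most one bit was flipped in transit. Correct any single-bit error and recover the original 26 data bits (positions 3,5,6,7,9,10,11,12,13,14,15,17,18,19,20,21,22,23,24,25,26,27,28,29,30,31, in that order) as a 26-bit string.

10101010110101100100101011

s1: b1⊕b3⊕b5⊕b7⊕b9⊕b11⊕b13⊕b15⊕b17⊕b19⊕b21⊕b23⊕b25⊕b27⊕b29⊕b31 = 0⊕1⊕0⊕0⊕1⊕1⊕1⊕0⊕1⊕1⊕0⊕1⊕0⊕0⊕1⊕1 = 1
s2: b2⊕b3⊕b6⊕b7⊕b10⊕b11⊕b14⊕b15⊕b18⊕b19⊕b22⊕b23⊕b26⊕b27⊕b30⊕b31 = 1⊕1⊕1⊕0⊕0⊕1⊕1⊕0⊕0⊕1⊕0⊕1⊕1⊕0⊕1⊕1 = 0
s4: b4⊕b5⊕b6⊕b7⊕b12⊕b13⊕b14⊕b15⊕b20⊕b21⊕b22⊕b23⊕b28⊕b29⊕b30⊕b31 = 0⊕0⊕1⊕0⊕0⊕1⊕1⊕0⊕1⊕0⊕0⊕1⊕1⊕1⊕1⊕1 = 1
s8: b8⊕b9⊕b10⊕b11⊕b12⊕b13⊕b14⊕b15⊕b24⊕b25⊕b26⊕b27⊕b28⊕b29⊕b30⊕b31 = 0⊕1⊕0⊕1⊕0⊕1⊕1⊕0⊕0⊕0⊕1⊕0⊕1⊕1⊕1⊕1 = 1
s16: b16⊕b17⊕b18⊕b19⊕b20⊕b21⊕b22⊕b23⊕b24⊕b25⊕b26⊕b27⊕b28⊕b29⊕b30⊕b31 = 0⊕1⊕0⊕1⊕1⊕0⊕0⊕1⊕0⊕0⊕1⊕0⊕1⊕1⊕1⊕1 = 1
Syndrome (s16...s1) = 11101 → position 29.
Flip bit 29: corrected codeword = 0110010010101100101100100101011
Data bits at positions 3,5,6,7,9,10,11,12,13,14,15,17,18,19,20,21,22,23,24,25,26,27,28,29,30,31: 10101010110101100100101011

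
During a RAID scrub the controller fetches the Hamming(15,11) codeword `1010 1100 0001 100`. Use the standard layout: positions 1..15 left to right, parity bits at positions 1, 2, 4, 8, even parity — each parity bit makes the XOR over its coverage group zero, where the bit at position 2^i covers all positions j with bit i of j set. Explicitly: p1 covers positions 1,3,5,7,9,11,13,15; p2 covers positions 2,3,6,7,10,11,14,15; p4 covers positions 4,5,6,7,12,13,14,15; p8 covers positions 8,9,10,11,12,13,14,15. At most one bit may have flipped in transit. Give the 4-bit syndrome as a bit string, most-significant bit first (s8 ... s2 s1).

0000

s1: b1⊕b3⊕b5⊕b7⊕b9⊕b11⊕b13⊕b15 = 1⊕1⊕1⊕0⊕0⊕0⊕1⊕0 = 0
s2: b2⊕b3⊕b6⊕b7⊕b10⊕b11⊕b14⊕b15 = 0⊕1⊕1⊕0⊕0⊕0⊕0⊕0 = 0
s4: b4⊕b5⊕b6⊕b7⊕b12⊕b13⊕b14⊕b15 = 0⊕1⊕1⊕0⊕1⊕1⊕0⊕0 = 0
s8: b8⊕b9⊕b10⊕b11⊕b12⊕b13⊕b14⊕b15 = 0⊕0⊕0⊕0⊕1⊕1⊕0⊕0 = 0
Syndrome (s8...s1) = 0000 → position 0 (no error).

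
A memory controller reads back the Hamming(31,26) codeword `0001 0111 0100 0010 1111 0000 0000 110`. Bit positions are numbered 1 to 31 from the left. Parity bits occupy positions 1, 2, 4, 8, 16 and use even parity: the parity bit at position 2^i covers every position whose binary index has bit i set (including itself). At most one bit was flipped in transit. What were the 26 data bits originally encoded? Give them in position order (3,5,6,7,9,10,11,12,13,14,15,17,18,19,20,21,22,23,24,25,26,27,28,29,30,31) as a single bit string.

00110100000111100000000110

s1: b1⊕b3⊕b5⊕b7⊕b9⊕b11⊕b13⊕b15⊕b17⊕b19⊕b21⊕b23⊕b25⊕b27⊕b29⊕b31 = 0⊕0⊕0⊕1⊕0⊕0⊕0⊕1⊕1⊕1⊕0⊕0⊕0⊕0⊕1⊕0 = 1
s2: b2⊕b3⊕b6⊕b7⊕b10⊕b11⊕b14⊕b15⊕b18⊕b19⊕b22⊕b23⊕b26⊕b27⊕b30⊕b31 = 0⊕0⊕1⊕1⊕1⊕0⊕0⊕1⊕1⊕1⊕0⊕0⊕0⊕0⊕1⊕0 = 1
s4: b4⊕b5⊕b6⊕b7⊕b12⊕b13⊕b14⊕b15⊕b20⊕b21⊕b22⊕b23⊕b28⊕b29⊕b30⊕b31 = 1⊕0⊕1⊕1⊕0⊕0⊕0⊕1⊕1⊕0⊕0⊕0⊕0⊕1⊕1⊕0 = 1
s8: b8⊕b9⊕b10⊕b11⊕b12⊕b13⊕b14⊕b15⊕b24⊕b25⊕b26⊕b27⊕b28⊕b29⊕b30⊕b31 = 1⊕0⊕1⊕0⊕0⊕0⊕0⊕1⊕0⊕0⊕0⊕0⊕0⊕1⊕1⊕0 = 1
s16: b16⊕b17⊕b18⊕b19⊕b20⊕b21⊕b22⊕b23⊕b24⊕b25⊕b26⊕b27⊕b28⊕b29⊕b30⊕b31 = 0⊕1⊕1⊕1⊕1⊕0⊕0⊕0⊕0⊕0⊕0⊕0⊕0⊕1⊕1⊕0 = 0
Syndrome (s16...s1) = 01111 → position 15.
Flip bit 15: corrected codeword = 0001011101000000111100000000110
Data bits at positions 3,5,6,7,9,10,11,12,13,14,15,17,18,19,20,21,22,23,24,25,26,27,28,29,30,31: 00110100000111100000000110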